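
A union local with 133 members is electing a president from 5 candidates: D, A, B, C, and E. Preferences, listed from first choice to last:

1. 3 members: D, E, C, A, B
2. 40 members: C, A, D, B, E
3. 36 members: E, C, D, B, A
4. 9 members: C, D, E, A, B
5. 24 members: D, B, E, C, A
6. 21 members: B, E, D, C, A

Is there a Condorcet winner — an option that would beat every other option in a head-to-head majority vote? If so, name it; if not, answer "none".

Checking pairwise contests:
C beats D 85–48.
D beats A 93–40.
D beats B 112–21.
E beats C 84–49.
D beats E 76–57.
Every option loses at least one head-to-head, so there is no Condorcet winner.

none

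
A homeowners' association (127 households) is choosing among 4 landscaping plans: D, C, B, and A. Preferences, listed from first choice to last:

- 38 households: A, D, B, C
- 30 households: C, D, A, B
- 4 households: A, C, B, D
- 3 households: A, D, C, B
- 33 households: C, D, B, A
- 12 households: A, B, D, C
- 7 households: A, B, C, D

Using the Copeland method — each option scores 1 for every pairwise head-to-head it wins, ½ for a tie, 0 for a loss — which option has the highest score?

D: beats B; loses to C and A → score 1.
C: beats D and B; loses to A → score 2.
B: loses to D, C, and A → score 0.
A: beats D, C, and B → score 3.
A has the best pairwise record.

A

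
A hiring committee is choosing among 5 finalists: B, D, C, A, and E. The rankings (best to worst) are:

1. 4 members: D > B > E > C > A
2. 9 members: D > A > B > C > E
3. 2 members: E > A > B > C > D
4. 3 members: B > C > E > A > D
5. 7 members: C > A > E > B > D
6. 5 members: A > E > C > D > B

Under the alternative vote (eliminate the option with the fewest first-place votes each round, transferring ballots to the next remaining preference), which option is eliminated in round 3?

A

Round 1: B 3, D 13, C 7, A 5, E 2. Eliminate E.
Round 2: B 3, D 13, C 7, A 7. Eliminate B.
Round 3: D 13, C 10, A 7. Eliminate A.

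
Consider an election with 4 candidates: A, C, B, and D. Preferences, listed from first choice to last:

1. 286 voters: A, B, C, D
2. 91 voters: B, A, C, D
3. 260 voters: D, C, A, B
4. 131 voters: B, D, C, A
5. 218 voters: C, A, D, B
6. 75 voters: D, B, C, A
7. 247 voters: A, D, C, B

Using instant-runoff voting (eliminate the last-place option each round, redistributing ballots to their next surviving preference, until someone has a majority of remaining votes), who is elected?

Round 1: A 533, C 218, B 222, D 335. Eliminate C.
Round 2: A 751, B 222, D 335. A has a majority.

A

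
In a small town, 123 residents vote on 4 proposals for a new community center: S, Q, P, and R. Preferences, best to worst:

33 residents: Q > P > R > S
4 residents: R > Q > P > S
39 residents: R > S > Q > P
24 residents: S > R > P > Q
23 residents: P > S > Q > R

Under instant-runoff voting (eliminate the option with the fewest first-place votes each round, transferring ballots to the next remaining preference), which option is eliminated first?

Round 1: S 24, Q 33, P 23, R 43. Eliminate P.

P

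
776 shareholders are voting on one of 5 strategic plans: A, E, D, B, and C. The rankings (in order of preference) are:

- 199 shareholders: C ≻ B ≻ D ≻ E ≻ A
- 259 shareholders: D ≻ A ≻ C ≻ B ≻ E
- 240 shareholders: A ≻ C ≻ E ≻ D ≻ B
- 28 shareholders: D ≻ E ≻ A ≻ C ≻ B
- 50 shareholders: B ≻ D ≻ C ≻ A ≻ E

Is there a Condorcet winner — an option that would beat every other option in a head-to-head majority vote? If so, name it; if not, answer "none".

none

Checking pairwise contests:
D beats A 536–240.
A beats E 549–227.
C beats D 439–337.
A beats B 527–249.
A beats C 527–249.
Every option loses at least one head-to-head, so there is no Condorcet winner.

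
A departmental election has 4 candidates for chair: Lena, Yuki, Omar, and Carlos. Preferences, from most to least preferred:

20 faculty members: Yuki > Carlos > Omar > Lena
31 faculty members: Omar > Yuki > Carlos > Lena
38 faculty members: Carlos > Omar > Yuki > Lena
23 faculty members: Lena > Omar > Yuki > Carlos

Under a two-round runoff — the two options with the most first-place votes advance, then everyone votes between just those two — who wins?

Carlos

Round 1 first-place votes: Lena 23, Yuki 20, Omar 31, Carlos 38.
Carlos and Omar advance.
Runoff: Carlos is preferred to Omar by 58 voters; Omar by 54.
Carlos wins the runoff.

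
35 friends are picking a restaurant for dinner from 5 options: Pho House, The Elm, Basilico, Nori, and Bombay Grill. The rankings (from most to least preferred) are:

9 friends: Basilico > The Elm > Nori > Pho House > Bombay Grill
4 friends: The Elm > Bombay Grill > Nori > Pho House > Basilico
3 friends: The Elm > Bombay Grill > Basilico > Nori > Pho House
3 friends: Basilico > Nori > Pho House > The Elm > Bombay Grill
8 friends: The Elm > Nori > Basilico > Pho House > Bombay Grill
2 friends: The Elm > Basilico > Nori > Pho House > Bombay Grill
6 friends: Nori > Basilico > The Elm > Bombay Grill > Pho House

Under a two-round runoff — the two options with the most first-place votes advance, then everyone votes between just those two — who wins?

Round 1 first-place votes: Pho House 0, The Elm 17, Basilico 12, Nori 6, Bombay Grill 0.
The Elm and Basilico advance.
Runoff: The Elm is preferred to Basilico by 17 voters; Basilico by 18.
Basilico wins the runoff.

Basilico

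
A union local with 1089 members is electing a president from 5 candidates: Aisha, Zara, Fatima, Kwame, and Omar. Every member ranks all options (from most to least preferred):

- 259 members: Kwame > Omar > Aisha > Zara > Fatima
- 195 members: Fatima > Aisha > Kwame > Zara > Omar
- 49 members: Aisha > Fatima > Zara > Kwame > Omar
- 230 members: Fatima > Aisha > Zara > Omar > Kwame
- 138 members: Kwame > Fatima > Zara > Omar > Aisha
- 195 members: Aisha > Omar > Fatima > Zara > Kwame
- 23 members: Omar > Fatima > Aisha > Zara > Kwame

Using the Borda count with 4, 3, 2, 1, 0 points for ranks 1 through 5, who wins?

Aisha: 259·2 + 195·3 + 49·4 + 230·3 + 138·0 + 195·4 + 23·2 = 2815
Zara: 259·1 + 195·1 + 49·2 + 230·2 + 138·2 + 195·1 + 23·1 = 1506
Fatima: 259·0 + 195·4 + 49·3 + 230·4 + 138·3 + 195·2 + 23·3 = 2720
Kwame: 259·4 + 195·2 + 49·1 + 230·0 + 138·4 + 195·0 + 23·0 = 2027
Omar: 259·3 + 195·0 + 49·0 + 230·1 + 138·1 + 195·3 + 23·4 = 1822
Aisha has the highest Borda score (2815).

Aisha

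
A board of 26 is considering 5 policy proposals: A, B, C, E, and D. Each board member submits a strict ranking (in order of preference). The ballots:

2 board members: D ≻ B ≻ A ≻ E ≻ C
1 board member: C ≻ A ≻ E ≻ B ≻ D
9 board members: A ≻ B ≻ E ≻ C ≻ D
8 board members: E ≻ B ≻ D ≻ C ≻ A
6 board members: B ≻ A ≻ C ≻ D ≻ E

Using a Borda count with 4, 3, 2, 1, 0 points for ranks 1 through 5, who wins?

B

A: 2·2 + 1·3 + 9·4 + 8·0 + 6·3 = 61
B: 2·3 + 1·1 + 9·3 + 8·3 + 6·4 = 82
C: 2·0 + 1·4 + 9·1 + 8·1 + 6·2 = 33
E: 2·1 + 1·2 + 9·2 + 8·4 + 6·0 = 54
D: 2·4 + 1·0 + 9·0 + 8·2 + 6·1 = 30
B has the highest Borda score (82).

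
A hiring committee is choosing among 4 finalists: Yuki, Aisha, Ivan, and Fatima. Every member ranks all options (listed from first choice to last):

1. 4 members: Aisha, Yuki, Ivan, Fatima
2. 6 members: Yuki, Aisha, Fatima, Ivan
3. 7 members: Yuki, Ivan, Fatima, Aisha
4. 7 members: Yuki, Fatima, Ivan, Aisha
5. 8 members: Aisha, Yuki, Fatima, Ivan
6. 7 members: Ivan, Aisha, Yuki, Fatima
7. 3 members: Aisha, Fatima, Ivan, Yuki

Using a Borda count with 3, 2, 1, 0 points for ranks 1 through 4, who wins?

Yuki: 4·2 + 6·3 + 7·3 + 7·3 + 8·2 + 7·1 + 3·0 = 91
Aisha: 4·3 + 6·2 + 7·0 + 7·0 + 8·3 + 7·2 + 3·3 = 71
Ivan: 4·1 + 6·0 + 7·2 + 7·1 + 8·0 + 7·3 + 3·1 = 49
Fatima: 4·0 + 6·1 + 7·1 + 7·2 + 8·1 + 7·0 + 3·2 = 41
Yuki has the highest Borda score (91).

Yuki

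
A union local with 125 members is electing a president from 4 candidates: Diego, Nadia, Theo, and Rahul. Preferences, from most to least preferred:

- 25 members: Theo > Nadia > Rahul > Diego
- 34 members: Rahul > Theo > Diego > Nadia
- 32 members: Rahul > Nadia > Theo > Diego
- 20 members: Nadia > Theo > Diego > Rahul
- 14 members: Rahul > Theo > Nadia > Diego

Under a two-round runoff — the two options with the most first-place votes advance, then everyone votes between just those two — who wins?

Round 1 first-place votes: Diego 0, Nadia 20, Theo 25, Rahul 80.
Rahul and Theo advance.
Runoff: Rahul is preferred to Theo by 80 voters; Theo by 45.
Rahul wins the runoff.

Rahul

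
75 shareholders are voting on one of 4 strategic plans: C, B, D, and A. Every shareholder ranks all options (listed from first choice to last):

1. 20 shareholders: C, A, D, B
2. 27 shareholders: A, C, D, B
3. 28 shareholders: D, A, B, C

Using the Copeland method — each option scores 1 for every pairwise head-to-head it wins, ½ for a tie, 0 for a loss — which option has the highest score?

C: beats B and D; loses to A → score 2.
B: loses to C, D, and A → score 0.
D: beats B; loses to C and A → score 1.
A: beats C, B, and D → score 3.
A has the best pairwise record.

A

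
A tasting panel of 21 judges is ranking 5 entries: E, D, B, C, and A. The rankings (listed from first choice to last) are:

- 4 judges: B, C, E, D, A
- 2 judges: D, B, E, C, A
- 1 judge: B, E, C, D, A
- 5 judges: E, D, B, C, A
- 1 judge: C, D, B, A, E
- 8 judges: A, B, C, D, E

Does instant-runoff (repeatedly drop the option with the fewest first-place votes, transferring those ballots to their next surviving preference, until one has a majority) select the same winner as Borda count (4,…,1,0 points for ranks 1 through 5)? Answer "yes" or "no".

Instant-runoff — R1 E 5, D 2, B 5, C 1, A 8 (C out); R2 E 5, D 3, B 5, A 8 (D out); R3 E 5, B 8, A 8 (E out); R4 B 13, A 8 (B winner). Winner: B.
Borda — scores: E 35, D 39, B 62, C 41, A 33. Winner: B.
The two methods agree.

yes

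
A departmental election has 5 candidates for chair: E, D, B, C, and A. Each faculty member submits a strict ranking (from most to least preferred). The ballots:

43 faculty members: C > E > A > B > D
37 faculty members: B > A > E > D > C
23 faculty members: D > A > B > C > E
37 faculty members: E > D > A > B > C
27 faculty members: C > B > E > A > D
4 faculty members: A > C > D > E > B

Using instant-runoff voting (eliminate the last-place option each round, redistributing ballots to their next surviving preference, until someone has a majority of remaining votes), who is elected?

Round 1: E 37, D 23, B 37, C 70, A 4. Eliminate A.
Round 2: E 37, D 23, B 37, C 74. Eliminate D.
Round 3: E 37, B 60, C 74. Eliminate E.
Round 4: B 97, C 74. B has a majority.

B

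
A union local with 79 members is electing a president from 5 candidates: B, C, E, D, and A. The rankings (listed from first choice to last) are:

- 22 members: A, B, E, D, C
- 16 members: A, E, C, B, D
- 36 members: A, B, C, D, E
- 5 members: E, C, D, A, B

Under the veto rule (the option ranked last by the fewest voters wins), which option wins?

Last-place votes: B 5, C 22, E 36, D 16, A 0.
A is ranked last by the fewest voters, so A wins.

A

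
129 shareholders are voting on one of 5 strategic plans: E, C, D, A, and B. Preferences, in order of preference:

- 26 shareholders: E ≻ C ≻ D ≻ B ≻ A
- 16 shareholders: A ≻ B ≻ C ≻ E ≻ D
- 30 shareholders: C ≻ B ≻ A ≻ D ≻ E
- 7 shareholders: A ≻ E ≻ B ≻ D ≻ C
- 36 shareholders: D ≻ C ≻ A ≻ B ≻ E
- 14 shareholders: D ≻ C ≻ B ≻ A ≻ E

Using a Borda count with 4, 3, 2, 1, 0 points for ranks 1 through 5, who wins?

E: 26·4 + 16·1 + 30·0 + 7·3 + 36·0 + 14·0 = 141
C: 26·3 + 16·2 + 30·4 + 7·0 + 36·3 + 14·3 = 380
D: 26·2 + 16·0 + 30·1 + 7·1 + 36·4 + 14·4 = 289
A: 26·0 + 16·4 + 30·2 + 7·4 + 36·2 + 14·1 = 238
B: 26·1 + 16·3 + 30·3 + 7·2 + 36·1 + 14·2 = 242
C has the highest Borda score (380).

C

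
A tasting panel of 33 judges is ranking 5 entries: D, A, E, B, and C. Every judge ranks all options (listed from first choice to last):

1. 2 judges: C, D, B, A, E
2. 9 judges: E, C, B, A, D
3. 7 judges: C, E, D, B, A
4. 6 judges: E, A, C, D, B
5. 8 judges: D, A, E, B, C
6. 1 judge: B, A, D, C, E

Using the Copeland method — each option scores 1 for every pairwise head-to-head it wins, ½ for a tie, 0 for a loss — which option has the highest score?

D: beats A and B; loses to E and C → score 2.
A: loses to D, E, B, and C → score 0.
E: beats D, A, B, and C → score 4.
B: beats A; loses to D, E, and C → score 1.
C: beats D, A, and B; loses to E → score 3.
E has the best pairwise record.

E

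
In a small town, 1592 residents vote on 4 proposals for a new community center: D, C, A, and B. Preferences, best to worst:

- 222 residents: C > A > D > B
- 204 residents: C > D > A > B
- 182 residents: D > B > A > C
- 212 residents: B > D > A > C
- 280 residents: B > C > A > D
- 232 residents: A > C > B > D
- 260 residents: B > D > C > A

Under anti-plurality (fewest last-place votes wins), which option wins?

A

Last-place votes: D 512, C 394, A 260, B 426.
A is ranked last by the fewest voters, so A wins.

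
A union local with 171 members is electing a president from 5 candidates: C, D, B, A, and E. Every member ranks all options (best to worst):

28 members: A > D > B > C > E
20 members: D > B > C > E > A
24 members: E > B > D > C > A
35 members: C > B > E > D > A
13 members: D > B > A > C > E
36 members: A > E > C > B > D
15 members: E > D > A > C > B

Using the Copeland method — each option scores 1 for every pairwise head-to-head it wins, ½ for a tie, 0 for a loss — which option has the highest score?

C: beats B and E; loses to D and A → score 2.
D: beats C and A; loses to B and E → score 2.
B: beats D, A, and E; loses to C → score 3.
A: beats C; loses to D, B, and E → score 1.
E: beats D and A; loses to C and B → score 2.
B has the best pairwise record.

B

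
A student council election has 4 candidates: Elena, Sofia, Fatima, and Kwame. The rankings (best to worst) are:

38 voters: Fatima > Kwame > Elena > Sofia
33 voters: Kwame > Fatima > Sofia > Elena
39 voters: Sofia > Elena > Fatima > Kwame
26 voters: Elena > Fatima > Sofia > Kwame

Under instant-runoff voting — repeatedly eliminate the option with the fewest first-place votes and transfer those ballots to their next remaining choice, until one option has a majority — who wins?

Round 1: Elena 26, Sofia 39, Fatima 38, Kwame 33. Eliminate Elena.
Round 2: Sofia 39, Fatima 64, Kwame 33. Eliminate Kwame.
Round 3: Sofia 39, Fatima 97. Fatima has a majority.

Fatima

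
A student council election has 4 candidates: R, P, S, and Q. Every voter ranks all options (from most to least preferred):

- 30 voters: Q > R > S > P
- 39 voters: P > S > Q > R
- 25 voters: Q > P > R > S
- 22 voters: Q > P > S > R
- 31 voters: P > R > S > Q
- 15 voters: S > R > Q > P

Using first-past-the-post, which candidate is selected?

Q

First-place votes: R 0, P 70, S 15, Q 77.
Q has the most first-place votes.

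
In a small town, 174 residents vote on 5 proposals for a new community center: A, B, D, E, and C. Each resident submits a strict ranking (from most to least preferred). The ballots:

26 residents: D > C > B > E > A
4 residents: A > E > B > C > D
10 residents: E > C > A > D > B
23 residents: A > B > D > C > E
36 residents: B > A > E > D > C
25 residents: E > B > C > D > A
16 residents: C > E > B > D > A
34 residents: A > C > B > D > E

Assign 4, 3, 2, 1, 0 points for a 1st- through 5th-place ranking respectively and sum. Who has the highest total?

B

A: 26·0 + 4·4 + 10·2 + 23·4 + 36·3 + 25·0 + 16·0 + 34·4 = 372
B: 26·2 + 4·2 + 10·0 + 23·3 + 36·4 + 25·3 + 16·2 + 34·2 = 448
D: 26·4 + 4·0 + 10·1 + 23·2 + 36·1 + 25·1 + 16·1 + 34·1 = 271
E: 26·1 + 4·3 + 10·4 + 23·0 + 36·2 + 25·4 + 16·3 + 34·0 = 298
C: 26·3 + 4·1 + 10·3 + 23·1 + 36·0 + 25·2 + 16·4 + 34·3 = 351
B has the highest Borda score (448).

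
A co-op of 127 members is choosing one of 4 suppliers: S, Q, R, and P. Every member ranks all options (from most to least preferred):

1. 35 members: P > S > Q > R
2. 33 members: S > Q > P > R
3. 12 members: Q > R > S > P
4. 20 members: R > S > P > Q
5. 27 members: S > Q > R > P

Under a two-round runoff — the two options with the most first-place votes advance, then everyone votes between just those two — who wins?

Round 1 first-place votes: S 60, Q 12, R 20, P 35.
S and P advance.
Runoff: S is preferred to P by 92 voters; P by 35.
S wins the runoff.

S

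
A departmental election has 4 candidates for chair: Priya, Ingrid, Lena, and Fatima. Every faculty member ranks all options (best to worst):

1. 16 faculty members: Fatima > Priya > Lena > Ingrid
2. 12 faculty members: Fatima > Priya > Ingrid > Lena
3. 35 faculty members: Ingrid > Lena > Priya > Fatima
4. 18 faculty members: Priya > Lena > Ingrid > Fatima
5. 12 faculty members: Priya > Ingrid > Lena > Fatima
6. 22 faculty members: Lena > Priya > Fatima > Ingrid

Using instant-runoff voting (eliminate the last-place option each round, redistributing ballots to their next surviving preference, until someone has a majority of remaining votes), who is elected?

Round 1: Priya 30, Ingrid 35, Lena 22, Fatima 28. Eliminate Lena.
Round 2: Priya 52, Ingrid 35, Fatima 28. Eliminate Fatima.
Round 3: Priya 80, Ingrid 35. Priya has a majority.

Priya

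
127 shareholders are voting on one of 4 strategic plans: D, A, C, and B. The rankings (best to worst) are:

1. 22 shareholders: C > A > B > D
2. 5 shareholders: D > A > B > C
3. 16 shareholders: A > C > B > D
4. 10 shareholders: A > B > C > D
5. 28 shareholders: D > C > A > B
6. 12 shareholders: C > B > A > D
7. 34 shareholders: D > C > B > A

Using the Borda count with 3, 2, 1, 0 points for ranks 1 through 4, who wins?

D: 22·0 + 5·3 + 16·0 + 10·0 + 28·3 + 12·0 + 34·3 = 201
A: 22·2 + 5·2 + 16·3 + 10·3 + 28·1 + 12·1 + 34·0 = 172
C: 22·3 + 5·0 + 16·2 + 10·1 + 28·2 + 12·3 + 34·2 = 268
B: 22·1 + 5·1 + 16·1 + 10·2 + 28·0 + 12·2 + 34·1 = 121
C has the highest Borda score (268).

C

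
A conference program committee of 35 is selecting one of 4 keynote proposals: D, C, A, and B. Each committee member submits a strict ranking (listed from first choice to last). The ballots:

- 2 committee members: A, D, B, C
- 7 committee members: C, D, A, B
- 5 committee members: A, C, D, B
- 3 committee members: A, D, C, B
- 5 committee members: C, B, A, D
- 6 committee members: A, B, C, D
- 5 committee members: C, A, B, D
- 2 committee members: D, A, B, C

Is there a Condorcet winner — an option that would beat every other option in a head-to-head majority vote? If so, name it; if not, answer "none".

A

A vs D: 26–9 for A.
A vs C: 18–17 for A.
A vs B: 30–5 for A.
A beats every other option head-to-head.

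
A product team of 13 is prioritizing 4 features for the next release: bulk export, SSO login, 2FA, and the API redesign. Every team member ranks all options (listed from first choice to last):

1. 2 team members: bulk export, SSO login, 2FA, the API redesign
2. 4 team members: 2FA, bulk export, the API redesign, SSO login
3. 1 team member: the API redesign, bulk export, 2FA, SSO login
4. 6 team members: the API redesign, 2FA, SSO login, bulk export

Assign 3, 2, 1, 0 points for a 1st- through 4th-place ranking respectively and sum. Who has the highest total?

2FA

bulk export: 2·3 + 4·2 + 1·2 + 6·0 = 16
SSO login: 2·2 + 4·0 + 1·0 + 6·1 = 10
2FA: 2·1 + 4·3 + 1·1 + 6·2 = 27
the API redesign: 2·0 + 4·1 + 1·3 + 6·3 = 25
2FA has the highest Borda score (27).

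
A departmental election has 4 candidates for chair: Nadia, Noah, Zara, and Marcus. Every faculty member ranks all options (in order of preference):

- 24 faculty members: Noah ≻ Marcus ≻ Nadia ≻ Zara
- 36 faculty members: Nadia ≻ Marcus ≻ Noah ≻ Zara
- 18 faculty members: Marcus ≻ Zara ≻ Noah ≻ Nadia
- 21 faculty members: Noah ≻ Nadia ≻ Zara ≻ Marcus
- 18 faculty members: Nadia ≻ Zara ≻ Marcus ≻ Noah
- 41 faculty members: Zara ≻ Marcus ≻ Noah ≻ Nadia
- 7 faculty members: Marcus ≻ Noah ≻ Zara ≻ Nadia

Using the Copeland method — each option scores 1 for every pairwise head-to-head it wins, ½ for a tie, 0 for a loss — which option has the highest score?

Nadia: beats Zara; loses to Noah and Marcus → score 1.
Noah: beats Nadia and Zara; loses to Marcus → score 2.
Zara: loses to Nadia, Noah, and Marcus → score 0.
Marcus: beats Nadia, Noah, and Zara → score 3.
Marcus has the best pairwise record.

Marcus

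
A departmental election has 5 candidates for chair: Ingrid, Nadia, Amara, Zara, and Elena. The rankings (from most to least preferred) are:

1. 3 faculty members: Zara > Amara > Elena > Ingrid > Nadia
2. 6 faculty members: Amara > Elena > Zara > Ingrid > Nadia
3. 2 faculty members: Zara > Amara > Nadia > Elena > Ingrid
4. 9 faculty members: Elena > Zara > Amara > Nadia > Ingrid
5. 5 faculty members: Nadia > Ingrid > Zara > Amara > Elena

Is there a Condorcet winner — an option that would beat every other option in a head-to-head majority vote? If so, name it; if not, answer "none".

none

Checking pairwise contests:
Nadia beats Ingrid 16–9.
Amara beats Nadia 20–5.
Zara beats Amara 19–6.
Elena beats Zara 15–10.
Amara beats Elena 16–9.
Every option loses at least one head-to-head, so there is no Condorcet winner.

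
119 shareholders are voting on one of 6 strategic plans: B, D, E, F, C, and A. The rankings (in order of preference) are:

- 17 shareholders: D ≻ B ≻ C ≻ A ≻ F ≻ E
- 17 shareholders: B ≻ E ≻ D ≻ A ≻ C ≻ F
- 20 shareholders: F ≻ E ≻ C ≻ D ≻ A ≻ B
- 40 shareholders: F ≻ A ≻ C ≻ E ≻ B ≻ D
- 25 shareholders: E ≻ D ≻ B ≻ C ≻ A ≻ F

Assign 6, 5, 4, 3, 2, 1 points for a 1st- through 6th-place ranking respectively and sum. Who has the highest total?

E

B: 17·5 + 17·6 + 20·1 + 40·2 + 25·4 = 387
D: 17·6 + 17·4 + 20·3 + 40·1 + 25·5 = 395
E: 17·1 + 17·5 + 20·5 + 40·3 + 25·6 = 472
F: 17·2 + 17·1 + 20·6 + 40·6 + 25·1 = 436
C: 17·4 + 17·2 + 20·4 + 40·4 + 25·3 = 417
A: 17·3 + 17·3 + 20·2 + 40·5 + 25·2 = 392
E has the highest Borda score (472).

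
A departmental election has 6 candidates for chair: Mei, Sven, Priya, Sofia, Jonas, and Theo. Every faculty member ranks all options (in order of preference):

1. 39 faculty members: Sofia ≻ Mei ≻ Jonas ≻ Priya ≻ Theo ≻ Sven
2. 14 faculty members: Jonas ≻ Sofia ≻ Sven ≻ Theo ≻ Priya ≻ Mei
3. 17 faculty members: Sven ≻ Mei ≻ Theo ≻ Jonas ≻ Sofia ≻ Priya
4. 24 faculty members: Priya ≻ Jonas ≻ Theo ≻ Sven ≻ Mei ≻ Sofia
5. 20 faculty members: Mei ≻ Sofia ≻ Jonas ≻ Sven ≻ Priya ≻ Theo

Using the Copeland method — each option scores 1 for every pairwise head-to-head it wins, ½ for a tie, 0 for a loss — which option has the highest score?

Mei: beats Sven, Priya, Sofia, Jonas, and Theo → score 5.
Sven: loses to Mei, Priya, Sofia, Jonas, and Theo → score 0.
Priya: beats Sven and Theo; loses to Mei, Sofia, and Jonas → score 2.
Sofia: beats Sven, Priya, Jonas, and Theo; loses to Mei → score 4.
Jonas: beats Sven, Priya, and Theo; loses to Mei and Sofia → score 3.
Theo: beats Sven; loses to Mei, Priya, Sofia, and Jonas → score 1.
Mei has the best pairwise record.

Mei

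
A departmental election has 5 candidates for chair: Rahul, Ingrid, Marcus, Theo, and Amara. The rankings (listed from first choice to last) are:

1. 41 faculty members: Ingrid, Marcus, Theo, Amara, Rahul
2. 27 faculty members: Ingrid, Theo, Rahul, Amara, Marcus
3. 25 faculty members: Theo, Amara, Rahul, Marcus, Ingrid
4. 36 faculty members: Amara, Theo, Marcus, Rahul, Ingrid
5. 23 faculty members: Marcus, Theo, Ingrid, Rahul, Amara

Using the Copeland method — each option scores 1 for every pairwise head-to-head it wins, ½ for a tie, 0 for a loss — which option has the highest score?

Theo

Rahul: loses to Ingrid, Marcus, Theo, and Amara → score 0.
Ingrid: beats Rahul and Amara; loses to Marcus and Theo → score 2.
Marcus: beats Rahul and Ingrid; loses to Theo and Amara → score 2.
Theo: beats Rahul, Ingrid, Marcus, and Amara → score 4.
Amara: beats Rahul and Marcus; loses to Ingrid and Theo → score 2.
Theo has the best pairwise record.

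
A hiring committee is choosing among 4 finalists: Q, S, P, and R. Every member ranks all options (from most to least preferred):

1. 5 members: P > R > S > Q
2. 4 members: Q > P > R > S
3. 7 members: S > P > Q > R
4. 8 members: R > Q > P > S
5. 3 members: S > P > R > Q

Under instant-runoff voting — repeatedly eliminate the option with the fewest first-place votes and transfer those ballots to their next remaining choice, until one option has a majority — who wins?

P

Round 1: Q 4, S 10, P 5, R 8. Eliminate Q.
Round 2: S 10, P 9, R 8. Eliminate R.
Round 3: S 10, P 17. P has a majority.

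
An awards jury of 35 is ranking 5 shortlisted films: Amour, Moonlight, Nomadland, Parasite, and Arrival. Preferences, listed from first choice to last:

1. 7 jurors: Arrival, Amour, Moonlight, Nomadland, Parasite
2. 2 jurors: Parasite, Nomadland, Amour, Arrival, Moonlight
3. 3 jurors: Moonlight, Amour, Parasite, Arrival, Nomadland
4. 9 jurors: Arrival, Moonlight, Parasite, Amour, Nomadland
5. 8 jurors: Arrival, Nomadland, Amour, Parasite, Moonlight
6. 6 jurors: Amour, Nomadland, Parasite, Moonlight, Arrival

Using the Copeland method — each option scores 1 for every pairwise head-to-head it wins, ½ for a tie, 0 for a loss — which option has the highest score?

Amour: beats Moonlight, Nomadland, and Parasite; loses to Arrival → score 3.
Moonlight: beats Nomadland and Parasite; loses to Amour and Arrival → score 2.
Nomadland: beats Parasite; loses to Amour, Moonlight, and Arrival → score 1.
Parasite: loses to Amour, Moonlight, Nomadland, and Arrival → score 0.
Arrival: beats Amour, Moonlight, Nomadland, and Parasite → score 4.
Arrival has the best pairwise record.

Arrival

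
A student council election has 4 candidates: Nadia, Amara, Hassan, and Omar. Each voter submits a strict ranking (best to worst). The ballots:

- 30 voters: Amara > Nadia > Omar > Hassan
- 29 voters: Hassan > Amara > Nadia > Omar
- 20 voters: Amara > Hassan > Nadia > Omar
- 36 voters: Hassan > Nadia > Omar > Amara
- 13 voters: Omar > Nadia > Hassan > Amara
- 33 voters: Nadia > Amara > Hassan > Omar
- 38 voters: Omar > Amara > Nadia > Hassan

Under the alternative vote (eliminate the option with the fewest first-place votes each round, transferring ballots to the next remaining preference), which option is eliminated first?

Nadia

Round 1: Nadia 33, Amara 50, Hassan 65, Omar 51. Eliminate Nadia.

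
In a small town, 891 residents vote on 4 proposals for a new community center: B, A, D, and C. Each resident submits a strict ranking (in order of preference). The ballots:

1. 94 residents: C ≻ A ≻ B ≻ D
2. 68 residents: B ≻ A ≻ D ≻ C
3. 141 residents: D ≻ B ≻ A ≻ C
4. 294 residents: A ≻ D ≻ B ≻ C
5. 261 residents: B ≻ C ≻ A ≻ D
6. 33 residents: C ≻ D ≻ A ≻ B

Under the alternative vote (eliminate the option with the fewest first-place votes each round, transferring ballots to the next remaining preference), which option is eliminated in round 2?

D

Round 1: B 329, A 294, D 141, C 127. Eliminate C.
Round 2: B 329, A 388, D 174. Eliminate D.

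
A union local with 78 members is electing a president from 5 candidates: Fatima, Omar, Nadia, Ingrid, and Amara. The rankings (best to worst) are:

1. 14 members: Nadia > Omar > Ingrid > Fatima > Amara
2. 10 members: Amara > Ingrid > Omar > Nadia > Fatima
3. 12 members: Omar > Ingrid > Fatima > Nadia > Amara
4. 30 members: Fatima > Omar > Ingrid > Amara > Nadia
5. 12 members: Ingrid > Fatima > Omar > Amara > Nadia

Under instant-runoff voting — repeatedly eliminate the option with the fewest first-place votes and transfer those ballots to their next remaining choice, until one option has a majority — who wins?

Ingrid

Round 1: Fatima 30, Omar 12, Nadia 14, Ingrid 12, Amara 10. Eliminate Amara.
Round 2: Fatima 30, Omar 12, Nadia 14, Ingrid 22. Eliminate Omar.
Round 3: Fatima 30, Nadia 14, Ingrid 34. Eliminate Nadia.
Round 4: Fatima 30, Ingrid 48. Ingrid has a majority.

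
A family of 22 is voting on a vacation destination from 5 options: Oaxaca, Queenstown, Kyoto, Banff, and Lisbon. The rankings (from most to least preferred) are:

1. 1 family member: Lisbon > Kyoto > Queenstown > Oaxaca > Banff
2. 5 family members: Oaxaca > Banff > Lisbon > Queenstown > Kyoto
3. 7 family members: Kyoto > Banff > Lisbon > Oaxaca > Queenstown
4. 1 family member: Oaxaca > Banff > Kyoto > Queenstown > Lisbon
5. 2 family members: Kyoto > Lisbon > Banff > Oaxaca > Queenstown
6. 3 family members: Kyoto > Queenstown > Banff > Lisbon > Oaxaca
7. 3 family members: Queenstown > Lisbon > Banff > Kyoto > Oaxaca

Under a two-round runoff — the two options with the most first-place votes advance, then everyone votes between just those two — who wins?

Kyoto

Round 1 first-place votes: Oaxaca 6, Queenstown 3, Kyoto 12, Banff 0, Lisbon 1.
Kyoto and Oaxaca advance.
Runoff: Kyoto is preferred to Oaxaca by 16 voters; Oaxaca by 6.
Kyoto wins the runoff.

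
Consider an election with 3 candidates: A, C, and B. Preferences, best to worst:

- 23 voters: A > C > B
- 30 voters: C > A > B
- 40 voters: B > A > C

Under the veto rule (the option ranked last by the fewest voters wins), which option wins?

Last-place votes: A 0, C 40, B 53.
A is ranked last by the fewest voters, so A wins.

A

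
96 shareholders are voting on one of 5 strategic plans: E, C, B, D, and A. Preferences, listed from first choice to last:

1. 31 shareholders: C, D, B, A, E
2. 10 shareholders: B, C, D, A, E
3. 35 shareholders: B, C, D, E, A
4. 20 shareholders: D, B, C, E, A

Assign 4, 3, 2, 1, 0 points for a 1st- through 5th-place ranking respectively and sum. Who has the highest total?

B

E: 31·0 + 10·0 + 35·1 + 20·1 = 55
C: 31·4 + 10·3 + 35·3 + 20·2 = 299
B: 31·2 + 10·4 + 35·4 + 20·3 = 302
D: 31·3 + 10·2 + 35·2 + 20·4 = 263
A: 31·1 + 10·1 + 35·0 + 20·0 = 41
B has the highest Borda score (302).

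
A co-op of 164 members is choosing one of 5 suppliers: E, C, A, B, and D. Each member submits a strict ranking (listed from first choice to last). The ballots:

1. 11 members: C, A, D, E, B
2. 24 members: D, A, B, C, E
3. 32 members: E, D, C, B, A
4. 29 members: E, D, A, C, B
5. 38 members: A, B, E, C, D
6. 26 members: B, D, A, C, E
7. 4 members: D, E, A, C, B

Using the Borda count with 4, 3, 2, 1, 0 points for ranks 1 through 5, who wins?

E: 11·1 + 24·0 + 32·4 + 29·4 + 38·2 + 26·0 + 4·3 = 343
C: 11·4 + 24·1 + 32·2 + 29·1 + 38·1 + 26·1 + 4·1 = 229
A: 11·3 + 24·3 + 32·0 + 29·2 + 38·4 + 26·2 + 4·2 = 375
B: 11·0 + 24·2 + 32·1 + 29·0 + 38·3 + 26·4 + 4·0 = 298
D: 11·2 + 24·4 + 32·3 + 29·3 + 38·0 + 26·3 + 4·4 = 395
D has the highest Borda score (395).

D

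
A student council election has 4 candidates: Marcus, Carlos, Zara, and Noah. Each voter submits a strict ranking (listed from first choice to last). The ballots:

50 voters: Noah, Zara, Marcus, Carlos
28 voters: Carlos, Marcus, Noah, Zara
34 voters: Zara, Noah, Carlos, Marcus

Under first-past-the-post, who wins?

Noah

First-place votes: Marcus 0, Carlos 28, Zara 34, Noah 50.
Noah has the most first-place votes.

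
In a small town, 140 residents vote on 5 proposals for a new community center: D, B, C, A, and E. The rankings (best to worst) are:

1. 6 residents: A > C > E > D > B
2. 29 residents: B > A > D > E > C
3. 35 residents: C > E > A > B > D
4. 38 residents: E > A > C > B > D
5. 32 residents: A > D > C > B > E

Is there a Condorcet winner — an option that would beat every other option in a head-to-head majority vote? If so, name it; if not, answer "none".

none

Checking pairwise contests:
B beats D 102–38.
C beats B 111–29.
A beats C 105–35.
E beats A 73–67.
C beats E 73–67.
Every option loses at least one head-to-head, so there is no Condorcet winner.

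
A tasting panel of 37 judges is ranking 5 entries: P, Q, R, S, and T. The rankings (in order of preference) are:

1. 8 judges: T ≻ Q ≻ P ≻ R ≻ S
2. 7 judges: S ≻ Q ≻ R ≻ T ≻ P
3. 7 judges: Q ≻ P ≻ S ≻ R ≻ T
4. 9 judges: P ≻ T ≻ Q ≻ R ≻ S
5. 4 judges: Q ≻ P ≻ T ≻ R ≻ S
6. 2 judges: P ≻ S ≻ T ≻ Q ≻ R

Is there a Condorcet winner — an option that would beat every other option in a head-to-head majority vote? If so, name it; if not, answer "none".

Checking pairwise contests:
Q beats P 26–11.
T beats Q 19–18.
P beats R 30–7.
P beats S 30–7.
P beats T 22–15.
Every option loses at least one head-to-head, so there is no Condorcet winner.

none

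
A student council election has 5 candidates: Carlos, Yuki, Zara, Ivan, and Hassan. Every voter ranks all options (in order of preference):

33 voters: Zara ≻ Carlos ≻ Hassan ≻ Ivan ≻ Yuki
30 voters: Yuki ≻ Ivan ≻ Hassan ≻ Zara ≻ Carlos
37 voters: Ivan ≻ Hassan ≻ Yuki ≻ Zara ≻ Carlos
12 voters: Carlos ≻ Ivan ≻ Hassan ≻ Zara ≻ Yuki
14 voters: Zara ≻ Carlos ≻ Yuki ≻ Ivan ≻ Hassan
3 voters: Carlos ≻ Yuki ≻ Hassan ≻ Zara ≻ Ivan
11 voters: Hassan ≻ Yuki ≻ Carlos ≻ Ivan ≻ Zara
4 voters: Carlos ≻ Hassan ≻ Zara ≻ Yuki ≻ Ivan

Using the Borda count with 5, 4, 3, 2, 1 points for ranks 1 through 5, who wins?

Ivan

Carlos: 33·4 + 30·1 + 37·1 + 12·5 + 14·4 + 3·5 + 11·3 + 4·5 = 383
Yuki: 33·1 + 30·5 + 37·3 + 12·1 + 14·3 + 3·4 + 11·4 + 4·2 = 412
Zara: 33·5 + 30·2 + 37·2 + 12·2 + 14·5 + 3·2 + 11·1 + 4·3 = 422
Ivan: 33·2 + 30·4 + 37·5 + 12·4 + 14·2 + 3·1 + 11·2 + 4·1 = 476
Hassan: 33·3 + 30·3 + 37·4 + 12·3 + 14·1 + 3·3 + 11·5 + 4·4 = 467
Ivan has the highest Borda score (476).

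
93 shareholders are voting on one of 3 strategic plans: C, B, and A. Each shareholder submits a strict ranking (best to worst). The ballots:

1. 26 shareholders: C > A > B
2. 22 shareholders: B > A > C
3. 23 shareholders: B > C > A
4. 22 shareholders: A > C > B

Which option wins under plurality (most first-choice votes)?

B

First-place votes: C 26, B 45, A 22.
B has the most first-place votes.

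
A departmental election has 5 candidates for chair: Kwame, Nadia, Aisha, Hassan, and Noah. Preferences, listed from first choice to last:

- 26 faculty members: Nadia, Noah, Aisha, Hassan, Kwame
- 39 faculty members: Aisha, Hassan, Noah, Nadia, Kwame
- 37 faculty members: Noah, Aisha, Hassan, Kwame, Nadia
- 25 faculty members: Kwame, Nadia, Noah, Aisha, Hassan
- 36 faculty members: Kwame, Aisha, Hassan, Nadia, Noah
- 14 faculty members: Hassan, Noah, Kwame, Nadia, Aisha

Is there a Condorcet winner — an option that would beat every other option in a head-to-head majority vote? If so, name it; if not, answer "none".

none

Checking pairwise contests:
Aisha beats Kwame 102–75.
Kwame beats Nadia 112–65.
Noah beats Aisha 102–75.
Aisha beats Hassan 163–14.
Hassan beats Noah 89–88.
Every option loses at least one head-to-head, so there is no Condorcet winner.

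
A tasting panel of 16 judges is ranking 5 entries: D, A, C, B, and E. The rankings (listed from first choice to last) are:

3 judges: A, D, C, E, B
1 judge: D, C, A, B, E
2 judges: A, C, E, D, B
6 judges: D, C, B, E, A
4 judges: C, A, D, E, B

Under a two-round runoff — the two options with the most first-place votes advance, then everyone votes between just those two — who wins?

A

Round 1 first-place votes: D 7, A 5, C 4, B 0, E 0.
D and A advance.
Runoff: D is preferred to A by 7 voters; A by 9.
A wins the runoff.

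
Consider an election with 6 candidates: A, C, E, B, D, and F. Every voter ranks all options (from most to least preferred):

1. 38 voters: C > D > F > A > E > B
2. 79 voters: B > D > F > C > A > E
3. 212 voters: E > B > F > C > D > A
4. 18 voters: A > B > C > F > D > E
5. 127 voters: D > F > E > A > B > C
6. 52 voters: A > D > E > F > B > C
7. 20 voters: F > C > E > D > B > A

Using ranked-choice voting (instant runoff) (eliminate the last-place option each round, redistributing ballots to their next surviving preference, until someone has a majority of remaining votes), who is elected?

Round 1: A 70, C 38, E 212, B 79, D 127, F 20. Eliminate F.
Round 2: A 70, C 58, E 212, B 79, D 127. Eliminate C.
Round 3: A 70, E 232, B 79, D 165. Eliminate A.
Round 4: E 232, B 97, D 217. Eliminate B.
Round 5: E 232, D 314. D has a majority.

D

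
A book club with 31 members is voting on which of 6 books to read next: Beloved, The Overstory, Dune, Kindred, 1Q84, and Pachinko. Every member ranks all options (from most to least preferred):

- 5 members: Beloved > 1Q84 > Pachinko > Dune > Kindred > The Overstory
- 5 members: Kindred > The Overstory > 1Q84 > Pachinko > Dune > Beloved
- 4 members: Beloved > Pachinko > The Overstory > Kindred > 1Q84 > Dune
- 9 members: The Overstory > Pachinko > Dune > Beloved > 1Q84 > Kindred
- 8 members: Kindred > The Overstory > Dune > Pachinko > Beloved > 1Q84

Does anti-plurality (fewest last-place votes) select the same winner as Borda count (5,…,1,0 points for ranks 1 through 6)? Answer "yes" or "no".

no

Anti-plurality — last-place votes: Beloved 5, The Overstory 5, Dune 4, Kindred 9, 1Q84 8, Pachinko 0. Winner: Pachinko.
Borda — scores: Beloved 71, The Overstory 109, Dune 66, Kindred 78, 1Q84 48, Pachinko 93. Winner: The Overstory.
The two methods disagree.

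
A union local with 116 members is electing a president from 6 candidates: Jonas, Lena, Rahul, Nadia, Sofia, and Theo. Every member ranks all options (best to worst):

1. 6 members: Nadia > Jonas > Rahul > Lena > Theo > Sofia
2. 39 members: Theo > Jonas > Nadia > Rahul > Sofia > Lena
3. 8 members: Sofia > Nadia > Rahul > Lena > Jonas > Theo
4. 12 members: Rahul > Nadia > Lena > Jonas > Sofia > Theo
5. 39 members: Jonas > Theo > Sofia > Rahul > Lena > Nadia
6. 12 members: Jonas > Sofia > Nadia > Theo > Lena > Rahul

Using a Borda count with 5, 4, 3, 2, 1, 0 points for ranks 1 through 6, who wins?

Jonas: 6·4 + 39·4 + 8·1 + 12·2 + 39·5 + 12·5 = 467
Lena: 6·2 + 39·0 + 8·2 + 12·3 + 39·1 + 12·1 = 115
Rahul: 6·3 + 39·2 + 8·3 + 12·5 + 39·2 + 12·0 = 258
Nadia: 6·5 + 39·3 + 8·4 + 12·4 + 39·0 + 12·3 = 263
Sofia: 6·0 + 39·1 + 8·5 + 12·1 + 39·3 + 12·4 = 256
Theo: 6·1 + 39·5 + 8·0 + 12·0 + 39·4 + 12·2 = 381
Jonas has the highest Borda score (467).

Jonas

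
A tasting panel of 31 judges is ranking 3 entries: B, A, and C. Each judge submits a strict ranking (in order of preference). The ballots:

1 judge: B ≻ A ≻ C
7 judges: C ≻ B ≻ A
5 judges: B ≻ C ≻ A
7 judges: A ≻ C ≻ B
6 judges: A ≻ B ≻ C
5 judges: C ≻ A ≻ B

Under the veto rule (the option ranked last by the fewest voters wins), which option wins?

Last-place votes: B 12, A 12, C 7.
C is ranked last by the fewest voters, so C wins.

C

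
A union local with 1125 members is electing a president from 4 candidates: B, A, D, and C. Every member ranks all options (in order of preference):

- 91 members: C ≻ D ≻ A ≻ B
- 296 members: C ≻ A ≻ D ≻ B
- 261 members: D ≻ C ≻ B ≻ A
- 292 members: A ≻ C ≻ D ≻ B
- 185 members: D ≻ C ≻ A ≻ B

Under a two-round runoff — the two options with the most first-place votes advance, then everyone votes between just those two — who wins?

C

Round 1 first-place votes: B 0, A 292, D 446, C 387.
D and C advance.
Runoff: D is preferred to C by 446 voters; C by 679.
C wins the runoff.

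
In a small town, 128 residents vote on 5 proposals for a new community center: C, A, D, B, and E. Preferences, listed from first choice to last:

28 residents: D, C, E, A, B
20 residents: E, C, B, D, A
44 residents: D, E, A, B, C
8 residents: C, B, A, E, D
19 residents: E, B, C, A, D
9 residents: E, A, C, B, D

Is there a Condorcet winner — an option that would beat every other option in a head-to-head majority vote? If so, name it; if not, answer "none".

D vs C: 72–56 for D.
D vs A: 92–36 for D.
D vs B: 72–56 for D.
D vs E: 72–56 for D.
D beats every other option head-to-head.

D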